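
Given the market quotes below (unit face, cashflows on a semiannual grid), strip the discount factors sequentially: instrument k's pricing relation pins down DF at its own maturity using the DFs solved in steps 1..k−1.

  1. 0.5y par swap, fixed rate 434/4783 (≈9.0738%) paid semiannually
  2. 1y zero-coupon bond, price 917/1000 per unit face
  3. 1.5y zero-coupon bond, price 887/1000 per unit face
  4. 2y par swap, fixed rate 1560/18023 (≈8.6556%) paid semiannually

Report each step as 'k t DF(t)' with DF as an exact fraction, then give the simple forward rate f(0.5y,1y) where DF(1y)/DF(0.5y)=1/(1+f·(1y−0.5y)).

1 1/2 4783/5000
2 1 917/1000
3 3/2 887/1000
4 2 211/250
f(0.5y,1y) = ((4783/5000)/(917/1000) − 1)/(1/2) = 396/4585 ≈ 8.6369%

step 1 [0.5y] swap r/2=217/4783: DF=(1 − 217/4783·(0))/(1+217/4783) = 4783/5000 ≈ 0.956600
step 2 [1y] zero: DF = P = 917/1000 ≈ 0.917000
step 3 [1.5y] zero: DF = P = 887/1000 ≈ 0.887000
step 4 [2y] swap r/2=780/18023: DF=(1 − 780/18023·(0.956600+0.917000+0.887000))/(1+780/18023) = 211/250 ≈ 0.844000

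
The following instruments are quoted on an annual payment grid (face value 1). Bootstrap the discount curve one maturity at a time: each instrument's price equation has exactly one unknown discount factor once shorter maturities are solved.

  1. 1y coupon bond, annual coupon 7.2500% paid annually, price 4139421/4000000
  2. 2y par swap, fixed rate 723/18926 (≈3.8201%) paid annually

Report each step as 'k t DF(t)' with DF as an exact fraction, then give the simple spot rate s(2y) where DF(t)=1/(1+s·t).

1 1 9649/10000
2 2 9277/10000
s(2y) = (1/(9277/10000) − 1)/(2) = 723/18554 ≈ 3.8967%

step 1 [1y] bond c/1=29/400: DF=(4139421/4000000 − 29/400·(0))/(1+29/400) = 9649/10000 ≈ 0.964900
step 2 [2y] swap r/1=723/18926: DF=(1 − 723/18926·(0.964900))/(1+723/18926) = 9277/10000 ≈ 0.927700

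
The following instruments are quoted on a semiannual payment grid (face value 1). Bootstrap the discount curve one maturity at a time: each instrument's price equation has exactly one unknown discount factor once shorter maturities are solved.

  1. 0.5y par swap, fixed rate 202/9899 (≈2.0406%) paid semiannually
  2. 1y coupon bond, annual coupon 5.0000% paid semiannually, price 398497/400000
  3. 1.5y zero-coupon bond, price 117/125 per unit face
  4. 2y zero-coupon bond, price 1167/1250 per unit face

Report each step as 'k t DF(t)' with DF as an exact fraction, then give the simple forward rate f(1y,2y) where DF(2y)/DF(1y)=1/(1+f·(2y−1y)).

step 1 [0.5y] swap r/2=101/9899: DF=(1 − 101/9899·(0))/(1+101/9899) = 9899/10000 ≈ 0.989900
step 2 [1y] bond c/2=1/40: DF=(398497/400000 − 1/40·(0.989900))/(1+1/40) = 4739/5000 ≈ 0.947800
step 3 [1.5y] zero: DF = P = 117/125 ≈ 0.936000
step 4 [2y] zero: DF = P = 1167/1250 ≈ 0.933600

1 1/2 9899/10000
2 1 4739/5000
3 3/2 117/125
4 2 1167/1250
f(1y,2y) = ((4739/5000)/(1167/1250) − 1)/(1) = 71/4668 ≈ 1.5210%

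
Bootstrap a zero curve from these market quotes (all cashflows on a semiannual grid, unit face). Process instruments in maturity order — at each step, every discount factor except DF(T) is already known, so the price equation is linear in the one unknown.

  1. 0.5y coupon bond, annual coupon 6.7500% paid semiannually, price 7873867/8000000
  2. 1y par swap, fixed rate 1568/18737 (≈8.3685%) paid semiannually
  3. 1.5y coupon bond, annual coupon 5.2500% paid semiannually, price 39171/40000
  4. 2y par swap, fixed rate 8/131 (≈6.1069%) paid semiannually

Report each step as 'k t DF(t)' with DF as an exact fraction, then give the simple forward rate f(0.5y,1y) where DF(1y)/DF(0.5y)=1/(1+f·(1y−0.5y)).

step 1 [0.5y] bond c/2=27/800: DF=(7873867/8000000 − 27/800·(0))/(1+27/800) = 9521/10000 ≈ 0.952100
step 2 [1y] swap r/2=784/18737: DF=(1 − 784/18737·(0.952100))/(1+784/18737) = 576/625 ≈ 0.921600
step 3 [1.5y] bond c/2=21/800: DF=(39171/40000 − 21/800·(0.952100+0.921600))/(1+21/800) = 9063/10000 ≈ 0.906300
step 4 [2y] swap r/2=4/131: DF=(1 − 4/131·(0.952100+0.921600+0.906300))/(1+4/131) = 111/125 ≈ 0.888000

1 1/2 9521/10000
2 1 576/625
3 3/2 9063/10000
4 2 111/125
f(0.5y,1y) = ((9521/10000)/(576/625) − 1)/(1/2) = 305/4608 ≈ 6.6189%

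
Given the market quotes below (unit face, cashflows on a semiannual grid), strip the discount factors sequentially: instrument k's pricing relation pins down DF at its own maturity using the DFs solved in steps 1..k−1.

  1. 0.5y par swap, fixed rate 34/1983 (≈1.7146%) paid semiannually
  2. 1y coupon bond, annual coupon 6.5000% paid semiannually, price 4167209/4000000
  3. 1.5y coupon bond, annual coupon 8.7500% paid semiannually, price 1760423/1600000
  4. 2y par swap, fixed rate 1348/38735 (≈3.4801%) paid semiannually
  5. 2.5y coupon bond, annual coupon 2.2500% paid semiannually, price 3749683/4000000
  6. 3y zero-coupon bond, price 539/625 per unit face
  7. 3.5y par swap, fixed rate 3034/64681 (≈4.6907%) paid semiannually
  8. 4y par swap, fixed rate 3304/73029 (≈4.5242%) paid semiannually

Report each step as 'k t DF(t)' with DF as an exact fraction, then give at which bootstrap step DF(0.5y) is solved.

step 1 [0.5y] swap r/2=17/1983: DF=(1 − 17/1983·(0))/(1+17/1983) = 1983/2000 ≈ 0.991500
step 2 [1y] bond c/2=13/400: DF=(4167209/4000000 − 13/400·(0.991500))/(1+13/400) = 4889/5000 ≈ 0.977800
step 3 [1.5y] bond c/2=7/160: DF=(1760423/1600000 − 7/160·(0.991500+0.977800))/(1+7/160) = 2429/2500 ≈ 0.971600
step 4 [2y] swap r/2=674/38735: DF=(1 − 674/38735·(0.991500+0.977800+0.971600))/(1+674/38735) = 4663/5000 ≈ 0.932600
step 5 [2.5y] bond c/2=9/800: DF=(3749683/4000000 − 9/800·(0.991500+0.977800+0.971600+0.932600))/(1+9/800) = 8839/10000 ≈ 0.883900
step 6 [3y] zero: DF = P = 539/625 ≈ 0.862400
step 7 [3.5y] swap r/2=1517/64681: DF=(1 − 1517/64681·(0.991500+0.977800+0.971600+0.932600+0.883900+0.862400))/(1+1517/64681) = 8483/10000 ≈ 0.848300
step 8 [4y] swap r/2=1652/73029: DF=(1 − 1652/73029·(0.991500+0.977800+0.971600+0.932600+0.883900+0.862400+0.848300))/(1+1652/73029) = 2087/2500 ≈ 0.834800

1 1/2 1983/2000
2 1 4889/5000
3 3/2 2429/2500
4 2 4663/5000
5 5/2 8839/10000
6 3 539/625
7 7/2 8483/10000
8 4 2087/2500
DF(0.5y) is solved at step 1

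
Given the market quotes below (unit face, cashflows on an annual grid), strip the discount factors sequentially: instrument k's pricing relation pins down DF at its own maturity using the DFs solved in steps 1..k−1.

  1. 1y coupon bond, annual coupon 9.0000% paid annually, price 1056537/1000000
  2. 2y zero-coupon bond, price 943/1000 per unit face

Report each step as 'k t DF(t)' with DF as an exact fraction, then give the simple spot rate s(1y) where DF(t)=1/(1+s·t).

step 1 [1y] bond c/1=9/100: DF=(1056537/1000000 − 9/100·(0))/(1+9/100) = 9693/10000 ≈ 0.969300
step 2 [2y] zero: DF = P = 943/1000 ≈ 0.943000

1 1 9693/10000
2 2 943/1000
s(1y) = (1/(9693/10000) − 1)/(1) = 307/9693 ≈ 3.1672%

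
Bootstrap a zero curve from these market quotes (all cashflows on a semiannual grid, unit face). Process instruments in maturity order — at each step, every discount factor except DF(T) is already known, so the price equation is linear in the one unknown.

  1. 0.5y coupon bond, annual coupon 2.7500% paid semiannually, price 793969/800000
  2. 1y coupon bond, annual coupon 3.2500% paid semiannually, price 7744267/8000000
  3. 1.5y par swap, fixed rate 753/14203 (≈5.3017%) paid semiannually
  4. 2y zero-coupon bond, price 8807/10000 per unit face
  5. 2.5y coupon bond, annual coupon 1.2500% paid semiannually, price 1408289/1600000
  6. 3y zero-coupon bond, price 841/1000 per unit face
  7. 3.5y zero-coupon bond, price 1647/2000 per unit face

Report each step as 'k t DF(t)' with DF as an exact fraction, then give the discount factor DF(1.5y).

1 1/2 979/1000
2 1 9369/10000
3 3/2 9247/10000
4 2 8807/10000
5 5/2 2129/2500
6 3 841/1000
7 7/2 1647/2000
DF(1.5y) = 9247/10000 ≈ 0.924700

step 1 [0.5y] bond c/2=11/800: DF=(793969/800000 − 11/800·(0))/(1+11/800) = 979/1000 ≈ 0.979000
step 2 [1y] bond c/2=13/800: DF=(7744267/8000000 − 13/800·(0.979000))/(1+13/800) = 9369/10000 ≈ 0.936900
step 3 [1.5y] swap r/2=753/28406: DF=(1 − 753/28406·(0.979000+0.936900))/(1+753/28406) = 9247/10000 ≈ 0.924700
step 4 [2y] zero: DF = P = 8807/10000 ≈ 0.880700
step 5 [2.5y] bond c/2=1/160: DF=(1408289/1600000 − 1/160·(0.979000+0.936900+0.924700+0.880700))/(1+1/160) = 2129/2500 ≈ 0.851600
step 6 [3y] zero: DF = P = 841/1000 ≈ 0.841000
step 7 [3.5y] zero: DF = P = 1647/2000 ≈ 0.823500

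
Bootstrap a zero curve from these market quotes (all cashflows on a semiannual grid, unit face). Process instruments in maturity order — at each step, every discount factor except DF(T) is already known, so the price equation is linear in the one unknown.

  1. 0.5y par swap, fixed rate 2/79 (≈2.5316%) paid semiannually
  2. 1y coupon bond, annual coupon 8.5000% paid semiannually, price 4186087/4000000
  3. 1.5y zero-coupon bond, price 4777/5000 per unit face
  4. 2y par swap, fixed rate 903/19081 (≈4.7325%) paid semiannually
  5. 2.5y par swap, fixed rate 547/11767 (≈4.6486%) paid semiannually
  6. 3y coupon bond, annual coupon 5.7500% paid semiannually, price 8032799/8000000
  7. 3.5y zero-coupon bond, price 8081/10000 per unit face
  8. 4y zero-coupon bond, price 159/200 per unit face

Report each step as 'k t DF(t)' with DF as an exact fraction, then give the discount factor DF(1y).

1 1/2 79/80
2 1 2409/2500
3 3/2 4777/5000
4 2 9097/10000
5 5/2 4453/5000
6 3 1689/2000
7 7/2 8081/10000
8 4 159/200
DF(1y) = 2409/2500 ≈ 0.963600

step 1 [0.5y] swap r/2=1/79: DF=(1 − 1/79·(0))/(1+1/79) = 79/80 ≈ 0.987500
step 2 [1y] bond c/2=17/400: DF=(4186087/4000000 − 17/400·(0.987500))/(1+17/400) = 2409/2500 ≈ 0.963600
step 3 [1.5y] zero: DF = P = 4777/5000 ≈ 0.955400
step 4 [2y] swap r/2=903/38162: DF=(1 − 903/38162·(0.987500+0.963600+0.955400))/(1+903/38162) = 9097/10000 ≈ 0.909700
step 5 [2.5y] swap r/2=547/23534: DF=(1 − 547/23534·(0.987500+0.963600+0.955400+0.909700))/(1+547/23534) = 4453/5000 ≈ 0.890600
step 6 [3y] bond c/2=23/800: DF=(8032799/8000000 − 23/800·(0.987500+0.963600+0.955400+0.909700+0.890600))/(1+23/800) = 1689/2000 ≈ 0.844500
step 7 [3.5y] zero: DF = P = 8081/10000 ≈ 0.808100
step 8 [4y] zero: DF = P = 159/200 ≈ 0.795000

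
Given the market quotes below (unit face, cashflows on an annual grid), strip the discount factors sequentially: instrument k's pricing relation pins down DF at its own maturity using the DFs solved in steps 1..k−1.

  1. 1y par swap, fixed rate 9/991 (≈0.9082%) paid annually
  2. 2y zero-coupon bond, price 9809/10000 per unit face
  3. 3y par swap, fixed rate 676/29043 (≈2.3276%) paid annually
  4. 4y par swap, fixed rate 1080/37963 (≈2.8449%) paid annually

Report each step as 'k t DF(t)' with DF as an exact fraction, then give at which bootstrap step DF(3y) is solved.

step 1 [1y] swap r/1=9/991: DF=(1 − 9/991·(0))/(1+9/991) = 991/1000 ≈ 0.991000
step 2 [2y] zero: DF = P = 9809/10000 ≈ 0.980900
step 3 [3y] swap r/1=676/29043: DF=(1 − 676/29043·(0.991000+0.980900))/(1+676/29043) = 2331/2500 ≈ 0.932400
step 4 [4y] swap r/1=1080/37963: DF=(1 − 1080/37963·(0.991000+0.980900+0.932400))/(1+1080/37963) = 223/250 ≈ 0.892000

1 1 991/1000
2 2 9809/10000
3 3 2331/2500
4 4 223/250
DF(3y) is solved at step 3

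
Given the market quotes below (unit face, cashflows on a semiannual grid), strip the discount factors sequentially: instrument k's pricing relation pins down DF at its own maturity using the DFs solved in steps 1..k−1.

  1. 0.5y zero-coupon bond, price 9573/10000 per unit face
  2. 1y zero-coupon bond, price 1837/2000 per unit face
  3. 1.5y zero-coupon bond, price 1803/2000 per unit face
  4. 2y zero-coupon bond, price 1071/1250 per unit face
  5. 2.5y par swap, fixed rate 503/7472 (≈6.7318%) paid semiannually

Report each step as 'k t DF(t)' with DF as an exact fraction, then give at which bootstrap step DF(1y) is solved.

step 1 [0.5y] zero: DF = P = 9573/10000 ≈ 0.957300
step 2 [1y] zero: DF = P = 1837/2000 ≈ 0.918500
step 3 [1.5y] zero: DF = P = 1803/2000 ≈ 0.901500
step 4 [2y] zero: DF = P = 1071/1250 ≈ 0.856800
step 5 [2.5y] swap r/2=503/14944: DF=(1 − 503/14944·(0.957300+0.918500+0.901500+0.856800))/(1+503/14944) = 8491/10000 ≈ 0.849100

1 1/2 9573/10000
2 1 1837/2000
3 3/2 1803/2000
4 2 1071/1250
5 5/2 8491/10000
DF(1y) is solved at step 2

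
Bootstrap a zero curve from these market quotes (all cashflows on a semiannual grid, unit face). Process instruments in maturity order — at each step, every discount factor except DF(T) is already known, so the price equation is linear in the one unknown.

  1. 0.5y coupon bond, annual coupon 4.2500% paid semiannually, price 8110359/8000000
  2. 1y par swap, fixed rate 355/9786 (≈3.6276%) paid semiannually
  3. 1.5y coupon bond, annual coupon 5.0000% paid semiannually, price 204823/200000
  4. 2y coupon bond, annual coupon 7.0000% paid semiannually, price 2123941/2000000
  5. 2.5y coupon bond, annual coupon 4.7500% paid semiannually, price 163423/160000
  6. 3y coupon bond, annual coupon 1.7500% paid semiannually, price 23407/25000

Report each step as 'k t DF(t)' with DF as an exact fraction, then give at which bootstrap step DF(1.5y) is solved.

step 1 [0.5y] bond c/2=17/800: DF=(8110359/8000000 − 17/800·(0))/(1+17/800) = 9927/10000 ≈ 0.992700
step 2 [1y] swap r/2=355/19572: DF=(1 − 355/19572·(0.992700))/(1+355/19572) = 1929/2000 ≈ 0.964500
step 3 [1.5y] bond c/2=1/40: DF=(204823/200000 − 1/40·(0.992700+0.964500))/(1+1/40) = 4757/5000 ≈ 0.951400
step 4 [2y] bond c/2=7/200: DF=(2123941/2000000 − 7/200·(0.992700+0.964500+0.951400))/(1+7/200) = 9277/10000 ≈ 0.927700
step 5 [2.5y] bond c/2=19/800: DF=(163423/160000 − 19/800·(0.992700+0.964500+0.951400+0.927700))/(1+19/800) = 9087/10000 ≈ 0.908700
step 6 [3y] bond c/2=7/800: DF=(23407/25000 − 7/800·(0.992700+0.964500+0.951400+0.927700+0.908700))/(1+7/800) = 887/1000 ≈ 0.887000

1 1/2 9927/10000
2 1 1929/2000
3 3/2 4757/5000
4 2 9277/10000
5 5/2 9087/10000
6 3 887/1000
DF(1.5y) is solved at step 3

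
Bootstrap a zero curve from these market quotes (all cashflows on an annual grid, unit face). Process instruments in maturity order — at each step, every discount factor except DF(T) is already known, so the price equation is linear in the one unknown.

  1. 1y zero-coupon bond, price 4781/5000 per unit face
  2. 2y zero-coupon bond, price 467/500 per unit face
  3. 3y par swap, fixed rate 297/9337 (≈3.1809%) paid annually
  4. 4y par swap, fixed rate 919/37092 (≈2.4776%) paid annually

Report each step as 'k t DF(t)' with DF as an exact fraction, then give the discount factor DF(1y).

step 1 [1y] zero: DF = P = 4781/5000 ≈ 0.956200
step 2 [2y] zero: DF = P = 467/500 ≈ 0.934000
step 3 [3y] swap r/1=297/9337: DF=(1 − 297/9337·(0.956200+0.934000))/(1+297/9337) = 9109/10000 ≈ 0.910900
step 4 [4y] swap r/1=919/37092: DF=(1 − 919/37092·(0.956200+0.934000+0.910900))/(1+919/37092) = 9081/10000 ≈ 0.908100

1 1 4781/5000
2 2 467/500
3 3 9109/10000
4 4 9081/10000
DF(1y) = 4781/5000 ≈ 0.956200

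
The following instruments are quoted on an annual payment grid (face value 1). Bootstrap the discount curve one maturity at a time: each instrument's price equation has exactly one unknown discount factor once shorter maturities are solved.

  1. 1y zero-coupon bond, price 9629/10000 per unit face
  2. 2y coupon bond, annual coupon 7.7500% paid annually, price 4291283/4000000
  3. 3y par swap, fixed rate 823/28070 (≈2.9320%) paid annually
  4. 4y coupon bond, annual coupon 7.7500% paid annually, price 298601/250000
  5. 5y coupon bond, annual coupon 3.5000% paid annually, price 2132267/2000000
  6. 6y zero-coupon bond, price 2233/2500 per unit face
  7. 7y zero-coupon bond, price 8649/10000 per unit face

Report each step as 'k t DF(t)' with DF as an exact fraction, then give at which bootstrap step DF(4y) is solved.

step 1 [1y] zero: DF = P = 9629/10000 ≈ 0.962900
step 2 [2y] bond c/1=31/400: DF=(4291283/4000000 − 31/400·(0.962900))/(1+31/400) = 579/625 ≈ 0.926400
step 3 [3y] swap r/1=823/28070: DF=(1 − 823/28070·(0.962900+0.926400))/(1+823/28070) = 9177/10000 ≈ 0.917700
step 4 [4y] bond c/1=31/400: DF=(298601/250000 − 31/400·(0.962900+0.926400+0.917700))/(1+31/400) = 4533/5000 ≈ 0.906600
step 5 [5y] bond c/1=7/200: DF=(2132267/2000000 − 7/200·(0.962900+0.926400+0.917700+0.906600))/(1+7/200) = 1809/2000 ≈ 0.904500
step 6 [6y] zero: DF = P = 2233/2500 ≈ 0.893200
step 7 [7y] zero: DF = P = 8649/10000 ≈ 0.864900

1 1 9629/10000
2 2 579/625
3 3 9177/10000
4 4 4533/5000
5 5 1809/2000
6 6 2233/2500
7 7 8649/10000
DF(4y) is solved at step 4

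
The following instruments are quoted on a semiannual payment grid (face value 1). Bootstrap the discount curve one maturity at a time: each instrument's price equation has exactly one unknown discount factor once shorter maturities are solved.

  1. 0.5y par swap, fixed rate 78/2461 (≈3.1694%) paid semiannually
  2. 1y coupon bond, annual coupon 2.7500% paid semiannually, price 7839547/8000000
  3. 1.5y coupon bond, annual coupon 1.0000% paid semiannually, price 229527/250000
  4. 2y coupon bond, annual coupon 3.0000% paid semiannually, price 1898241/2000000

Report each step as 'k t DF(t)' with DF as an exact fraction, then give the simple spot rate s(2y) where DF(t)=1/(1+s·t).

1 1/2 2461/2500
2 1 9533/10000
3 3/2 9039/10000
4 2 8931/10000
s(2y) = (1/(8931/10000) − 1)/(2) = 1069/17862 ≈ 5.9848%

step 1 [0.5y] swap r/2=39/2461: DF=(1 − 39/2461·(0))/(1+39/2461) = 2461/2500 ≈ 0.984400
step 2 [1y] bond c/2=11/800: DF=(7839547/8000000 − 11/800·(0.984400))/(1+11/800) = 9533/10000 ≈ 0.953300
step 3 [1.5y] bond c/2=1/200: DF=(229527/250000 − 1/200·(0.984400+0.953300))/(1+1/200) = 9039/10000 ≈ 0.903900
step 4 [2y] bond c/2=3/200: DF=(1898241/2000000 − 3/200·(0.984400+0.953300+0.903900))/(1+3/200) = 8931/10000 ≈ 0.893100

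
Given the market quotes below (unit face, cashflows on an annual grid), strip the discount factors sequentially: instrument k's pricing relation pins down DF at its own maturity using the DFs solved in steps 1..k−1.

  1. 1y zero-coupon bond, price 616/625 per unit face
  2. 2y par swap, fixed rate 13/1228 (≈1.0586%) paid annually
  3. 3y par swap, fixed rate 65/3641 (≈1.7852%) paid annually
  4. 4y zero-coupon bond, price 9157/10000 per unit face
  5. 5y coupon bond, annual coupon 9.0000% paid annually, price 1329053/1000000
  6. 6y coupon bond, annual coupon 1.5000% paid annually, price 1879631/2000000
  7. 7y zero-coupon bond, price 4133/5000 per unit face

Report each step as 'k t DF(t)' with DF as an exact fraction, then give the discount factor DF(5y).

step 1 [1y] zero: DF = P = 616/625 ≈ 0.985600
step 2 [2y] swap r/1=13/1228: DF=(1 − 13/1228·(0.985600))/(1+13/1228) = 612/625 ≈ 0.979200
step 3 [3y] swap r/1=65/3641: DF=(1 − 65/3641·(0.985600+0.979200))/(1+65/3641) = 237/250 ≈ 0.948000
step 4 [4y] zero: DF = P = 9157/10000 ≈ 0.915700
step 5 [5y] bond c/1=9/100: DF=(1329053/1000000 − 9/100·(0.985600+0.979200+0.948000+0.915700))/(1+9/100) = 1129/1250 ≈ 0.903200
step 6 [6y] bond c/1=3/200: DF=(1879631/2000000 − 3/200·(0.985600+0.979200+0.948000+0.915700+0.903200))/(1+3/200) = 107/125 ≈ 0.856000
step 7 [7y] zero: DF = P = 4133/5000 ≈ 0.826600

1 1 616/625
2 2 612/625
3 3 237/250
4 4 9157/10000
5 5 1129/1250
6 6 107/125
7 7 4133/5000
DF(5y) = 1129/1250 ≈ 0.903200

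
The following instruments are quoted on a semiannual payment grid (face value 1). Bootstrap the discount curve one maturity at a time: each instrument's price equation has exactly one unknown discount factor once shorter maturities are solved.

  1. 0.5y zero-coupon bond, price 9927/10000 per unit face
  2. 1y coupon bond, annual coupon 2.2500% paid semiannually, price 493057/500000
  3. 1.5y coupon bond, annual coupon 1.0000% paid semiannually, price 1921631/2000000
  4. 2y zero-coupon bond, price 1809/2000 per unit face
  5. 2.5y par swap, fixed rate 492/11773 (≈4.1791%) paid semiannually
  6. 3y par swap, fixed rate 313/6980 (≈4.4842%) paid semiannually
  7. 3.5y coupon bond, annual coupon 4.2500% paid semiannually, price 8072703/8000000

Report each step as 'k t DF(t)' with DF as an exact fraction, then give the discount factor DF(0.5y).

step 1 [0.5y] zero: DF = P = 9927/10000 ≈ 0.992700
step 2 [1y] bond c/2=9/800: DF=(493057/500000 − 9/800·(0.992700))/(1+9/800) = 9641/10000 ≈ 0.964100
step 3 [1.5y] bond c/2=1/200: DF=(1921631/2000000 − 1/200·(0.992700+0.964100))/(1+1/200) = 9463/10000 ≈ 0.946300
step 4 [2y] zero: DF = P = 1809/2000 ≈ 0.904500
step 5 [2.5y] swap r/2=246/11773: DF=(1 − 246/11773·(0.992700+0.964100+0.946300+0.904500))/(1+246/11773) = 1127/1250 ≈ 0.901600
step 6 [3y] swap r/2=313/13960: DF=(1 − 313/13960·(0.992700+0.964100+0.946300+0.904500+0.901600))/(1+313/13960) = 2187/2500 ≈ 0.874800
step 7 [3.5y] bond c/2=17/800: DF=(8072703/8000000 − 17/800·(0.992700+0.964100+0.946300+0.904500+0.901600+0.874800))/(1+17/800) = 8719/10000 ≈ 0.871900

1 1/2 9927/10000
2 1 9641/10000
3 3/2 9463/10000
4 2 1809/2000
5 5/2 1127/1250
6 3 2187/2500
7 7/2 8719/10000
DF(0.5y) = 9927/10000 ≈ 0.992700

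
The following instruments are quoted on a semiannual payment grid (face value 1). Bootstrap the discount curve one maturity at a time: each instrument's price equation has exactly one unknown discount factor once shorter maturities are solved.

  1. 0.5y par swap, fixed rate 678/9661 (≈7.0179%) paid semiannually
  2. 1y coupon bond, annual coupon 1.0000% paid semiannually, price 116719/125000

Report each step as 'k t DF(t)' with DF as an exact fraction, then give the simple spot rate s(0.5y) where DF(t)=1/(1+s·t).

step 1 [0.5y] swap r/2=339/9661: DF=(1 − 339/9661·(0))/(1+339/9661) = 9661/10000 ≈ 0.966100
step 2 [1y] bond c/2=1/200: DF=(116719/125000 − 1/200·(0.966100))/(1+1/200) = 9243/10000 ≈ 0.924300

1 1/2 9661/10000
2 1 9243/10000
s(0.5y) = (1/(9661/10000) − 1)/(1/2) = 678/9661 ≈ 7.0179%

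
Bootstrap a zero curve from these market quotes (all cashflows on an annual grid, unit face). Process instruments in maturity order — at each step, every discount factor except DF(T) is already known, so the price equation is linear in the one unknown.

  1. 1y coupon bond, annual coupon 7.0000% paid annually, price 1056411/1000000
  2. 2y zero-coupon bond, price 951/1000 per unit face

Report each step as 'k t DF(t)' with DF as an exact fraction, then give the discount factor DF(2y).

1 1 9873/10000
2 2 951/1000
DF(2y) = 951/1000 ≈ 0.951000

step 1 [1y] bond c/1=7/100: DF=(1056411/1000000 − 7/100·(0))/(1+7/100) = 9873/10000 ≈ 0.987300
step 2 [2y] zero: DF = P = 951/1000 ≈ 0.951000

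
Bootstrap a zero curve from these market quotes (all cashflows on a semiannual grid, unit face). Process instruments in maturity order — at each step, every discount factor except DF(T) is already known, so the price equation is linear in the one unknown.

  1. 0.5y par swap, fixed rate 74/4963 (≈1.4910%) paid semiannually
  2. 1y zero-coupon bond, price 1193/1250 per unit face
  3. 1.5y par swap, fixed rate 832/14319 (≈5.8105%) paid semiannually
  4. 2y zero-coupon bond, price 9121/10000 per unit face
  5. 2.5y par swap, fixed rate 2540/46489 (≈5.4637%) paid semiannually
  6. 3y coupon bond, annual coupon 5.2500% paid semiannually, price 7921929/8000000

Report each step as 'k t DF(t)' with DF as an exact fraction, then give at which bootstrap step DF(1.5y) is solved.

step 1 [0.5y] swap r/2=37/4963: DF=(1 − 37/4963·(0))/(1+37/4963) = 4963/5000 ≈ 0.992600
step 2 [1y] zero: DF = P = 1193/1250 ≈ 0.954400
step 3 [1.5y] swap r/2=416/14319: DF=(1 − 416/14319·(0.992600+0.954400))/(1+416/14319) = 573/625 ≈ 0.916800
step 4 [2y] zero: DF = P = 9121/10000 ≈ 0.912100
step 5 [2.5y] swap r/2=1270/46489: DF=(1 − 1270/46489·(0.992600+0.954400+0.916800+0.912100))/(1+1270/46489) = 873/1000 ≈ 0.873000
step 6 [3y] bond c/2=21/800: DF=(7921929/8000000 − 21/800·(0.992600+0.954400+0.916800+0.912100+0.873000))/(1+21/800) = 423/500 ≈ 0.846000

1 1/2 4963/5000
2 1 1193/1250
3 3/2 573/625
4 2 9121/10000
5 5/2 873/1000
6 3 423/500
DF(1.5y) is solved at step 3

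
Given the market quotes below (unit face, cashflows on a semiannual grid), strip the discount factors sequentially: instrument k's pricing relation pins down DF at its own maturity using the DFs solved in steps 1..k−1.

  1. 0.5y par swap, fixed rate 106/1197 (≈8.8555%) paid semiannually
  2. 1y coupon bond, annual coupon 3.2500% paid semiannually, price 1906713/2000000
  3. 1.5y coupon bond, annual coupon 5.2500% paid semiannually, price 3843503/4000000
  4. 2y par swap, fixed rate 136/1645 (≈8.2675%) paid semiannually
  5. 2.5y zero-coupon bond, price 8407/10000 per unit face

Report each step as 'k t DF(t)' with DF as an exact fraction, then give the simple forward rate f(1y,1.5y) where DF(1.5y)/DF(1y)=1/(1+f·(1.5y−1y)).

1 1/2 1197/1250
2 1 2307/2500
3 3/2 4441/5000
4 2 1063/1250
5 5/2 8407/10000
f(1y,1.5y) = ((2307/2500)/(4441/5000) − 1)/(1/2) = 346/4441 ≈ 7.7910%

step 1 [0.5y] swap r/2=53/1197: DF=(1 − 53/1197·(0))/(1+53/1197) = 1197/1250 ≈ 0.957600
step 2 [1y] bond c/2=13/800: DF=(1906713/2000000 − 13/800·(0.957600))/(1+13/800) = 2307/2500 ≈ 0.922800
step 3 [1.5y] bond c/2=21/800: DF=(3843503/4000000 − 21/800·(0.957600+0.922800))/(1+21/800) = 4441/5000 ≈ 0.888200
step 4 [2y] swap r/2=68/1645: DF=(1 − 68/1645·(0.957600+0.922800+0.888200))/(1+68/1645) = 1063/1250 ≈ 0.850400
step 5 [2.5y] zero: DF = P = 8407/10000 ≈ 0.840700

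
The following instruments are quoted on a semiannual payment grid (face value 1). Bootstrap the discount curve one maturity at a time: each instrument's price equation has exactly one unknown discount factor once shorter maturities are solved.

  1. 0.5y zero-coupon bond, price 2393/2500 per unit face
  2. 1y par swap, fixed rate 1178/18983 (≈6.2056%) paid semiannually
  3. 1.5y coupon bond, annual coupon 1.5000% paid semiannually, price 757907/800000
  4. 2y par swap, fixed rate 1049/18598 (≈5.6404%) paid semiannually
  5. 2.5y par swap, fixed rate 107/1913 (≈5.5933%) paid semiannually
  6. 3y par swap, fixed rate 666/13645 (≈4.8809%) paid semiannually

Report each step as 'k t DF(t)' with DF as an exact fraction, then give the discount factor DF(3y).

1 1/2 2393/2500
2 1 9411/10000
3 3/2 4631/5000
4 2 8951/10000
5 5/2 2179/2500
6 3 2167/2500
DF(3y) = 2167/2500 ≈ 0.866800

step 1 [0.5y] zero: DF = P = 2393/2500 ≈ 0.957200
step 2 [1y] swap r/2=589/18983: DF=(1 − 589/18983·(0.957200))/(1+589/18983) = 9411/10000 ≈ 0.941100
step 3 [1.5y] bond c/2=3/400: DF=(757907/800000 − 3/400·(0.957200+0.941100))/(1+3/400) = 4631/5000 ≈ 0.926200
step 4 [2y] swap r/2=1049/37196: DF=(1 − 1049/37196·(0.957200+0.941100+0.926200))/(1+1049/37196) = 8951/10000 ≈ 0.895100
step 5 [2.5y] swap r/2=107/3826: DF=(1 − 107/3826·(0.957200+0.941100+0.926200+0.895100))/(1+107/3826) = 2179/2500 ≈ 0.871600
step 6 [3y] swap r/2=333/13645: DF=(1 − 333/13645·(0.957200+0.941100+0.926200+0.895100+0.871600))/(1+333/13645) = 2167/2500 ≈ 0.866800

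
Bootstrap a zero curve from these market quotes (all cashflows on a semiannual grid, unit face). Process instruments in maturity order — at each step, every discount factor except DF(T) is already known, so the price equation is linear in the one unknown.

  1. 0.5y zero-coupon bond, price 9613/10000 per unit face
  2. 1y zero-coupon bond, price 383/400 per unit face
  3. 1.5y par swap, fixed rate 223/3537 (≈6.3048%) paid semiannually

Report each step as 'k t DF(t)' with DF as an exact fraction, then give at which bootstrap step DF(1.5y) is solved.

step 1 [0.5y] zero: DF = P = 9613/10000 ≈ 0.961300
step 2 [1y] zero: DF = P = 383/400 ≈ 0.957500
step 3 [1.5y] swap r/2=223/7074: DF=(1 − 223/7074·(0.961300+0.957500))/(1+223/7074) = 2277/2500 ≈ 0.910800

1 1/2 9613/10000
2 1 383/400
3 3/2 2277/2500
DF(1.5y) is solved at step 3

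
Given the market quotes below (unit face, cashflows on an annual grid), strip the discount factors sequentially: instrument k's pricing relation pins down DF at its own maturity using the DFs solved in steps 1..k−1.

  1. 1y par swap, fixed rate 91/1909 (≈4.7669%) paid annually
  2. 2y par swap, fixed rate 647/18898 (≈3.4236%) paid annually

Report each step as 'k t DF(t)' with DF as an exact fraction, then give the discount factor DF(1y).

1 1 1909/2000
2 2 9353/10000
DF(1y) = 1909/2000 ≈ 0.954500

step 1 [1y] swap r/1=91/1909: DF=(1 − 91/1909·(0))/(1+91/1909) = 1909/2000 ≈ 0.954500
step 2 [2y] swap r/1=647/18898: DF=(1 − 647/18898·(0.954500))/(1+647/18898) = 9353/10000 ≈ 0.935300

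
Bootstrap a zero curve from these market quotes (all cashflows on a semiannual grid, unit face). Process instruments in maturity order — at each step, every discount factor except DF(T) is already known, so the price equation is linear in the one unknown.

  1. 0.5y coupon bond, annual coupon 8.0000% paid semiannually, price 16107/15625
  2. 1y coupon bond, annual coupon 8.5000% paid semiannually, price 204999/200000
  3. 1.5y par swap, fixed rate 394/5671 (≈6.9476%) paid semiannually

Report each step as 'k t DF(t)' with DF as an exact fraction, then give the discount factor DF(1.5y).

step 1 [0.5y] bond c/2=1/25: DF=(16107/15625 − 1/25·(0))/(1+1/25) = 1239/1250 ≈ 0.991200
step 2 [1y] bond c/2=17/400: DF=(204999/200000 − 17/400·(0.991200))/(1+17/400) = 2357/2500 ≈ 0.942800
step 3 [1.5y] swap r/2=197/5671: DF=(1 − 197/5671·(0.991200+0.942800))/(1+197/5671) = 1803/2000 ≈ 0.901500

1 1/2 1239/1250
2 1 2357/2500
3 3/2 1803/2000
DF(1.5y) = 1803/2000 ≈ 0.901500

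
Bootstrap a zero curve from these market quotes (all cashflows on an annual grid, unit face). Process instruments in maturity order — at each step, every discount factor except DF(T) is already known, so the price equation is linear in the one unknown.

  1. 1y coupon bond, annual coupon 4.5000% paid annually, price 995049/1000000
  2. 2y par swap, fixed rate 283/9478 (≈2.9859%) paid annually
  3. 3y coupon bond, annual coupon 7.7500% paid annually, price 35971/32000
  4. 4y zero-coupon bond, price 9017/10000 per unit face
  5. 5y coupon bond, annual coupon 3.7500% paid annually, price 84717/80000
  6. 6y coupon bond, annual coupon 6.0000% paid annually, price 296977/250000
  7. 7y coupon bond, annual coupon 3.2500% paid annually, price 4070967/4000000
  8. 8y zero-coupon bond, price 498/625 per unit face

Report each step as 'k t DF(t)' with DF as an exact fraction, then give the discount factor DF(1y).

step 1 [1y] bond c/1=9/200: DF=(995049/1000000 − 9/200·(0))/(1+9/200) = 4761/5000 ≈ 0.952200
step 2 [2y] swap r/1=283/9478: DF=(1 − 283/9478·(0.952200))/(1+283/9478) = 4717/5000 ≈ 0.943400
step 3 [3y] bond c/1=31/400: DF=(35971/32000 − 31/400·(0.952200+0.943400))/(1+31/400) = 9069/10000 ≈ 0.906900
step 4 [4y] zero: DF = P = 9017/10000 ≈ 0.901700
step 5 [5y] bond c/1=3/80: DF=(84717/80000 − 3/80·(0.952200+0.943400+0.906900+0.901700))/(1+3/80) = 2217/2500 ≈ 0.886800
step 6 [6y] bond c/1=3/50: DF=(296977/250000 − 3/50·(0.952200+0.943400+0.906900+0.901700+0.886800))/(1+3/50) = 538/625 ≈ 0.860800
step 7 [7y] bond c/1=13/400: DF=(4070967/4000000 − 13/400·(0.952200+0.943400+0.906900+0.901700+0.886800+0.860800))/(1+13/400) = 8141/10000 ≈ 0.814100
step 8 [8y] zero: DF = P = 498/625 ≈ 0.796800

1 1 4761/5000
2 2 4717/5000
3 3 9069/10000
4 4 9017/10000
5 5 2217/2500
6 6 538/625
7 7 8141/10000
8 8 498/625
DF(1y) = 4761/5000 ≈ 0.952200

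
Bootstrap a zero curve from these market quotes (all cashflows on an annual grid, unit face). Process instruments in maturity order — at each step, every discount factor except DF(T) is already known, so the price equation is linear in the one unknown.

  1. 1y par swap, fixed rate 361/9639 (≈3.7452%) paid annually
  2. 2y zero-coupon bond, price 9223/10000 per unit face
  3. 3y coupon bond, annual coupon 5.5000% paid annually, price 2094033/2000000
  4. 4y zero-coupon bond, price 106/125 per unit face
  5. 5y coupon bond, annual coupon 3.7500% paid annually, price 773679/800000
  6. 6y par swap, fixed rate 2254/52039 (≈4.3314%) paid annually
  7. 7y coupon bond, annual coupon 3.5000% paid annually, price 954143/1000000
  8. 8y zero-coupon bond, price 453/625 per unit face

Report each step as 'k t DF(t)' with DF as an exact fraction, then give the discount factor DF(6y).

1 1 9639/10000
2 2 9223/10000
3 3 8941/10000
4 4 106/125
5 5 801/1000
6 6 3873/5000
7 7 7459/10000
8 8 453/625
DF(6y) = 3873/5000 ≈ 0.774600

step 1 [1y] swap r/1=361/9639: DF=(1 − 361/9639·(0))/(1+361/9639) = 9639/10000 ≈ 0.963900
step 2 [2y] zero: DF = P = 9223/10000 ≈ 0.922300
step 3 [3y] bond c/1=11/200: DF=(2094033/2000000 − 11/200·(0.963900+0.922300))/(1+11/200) = 8941/10000 ≈ 0.894100
step 4 [4y] zero: DF = P = 106/125 ≈ 0.848000
step 5 [5y] bond c/1=3/80: DF=(773679/800000 − 3/80·(0.963900+0.922300+0.894100+0.848000))/(1+3/80) = 801/1000 ≈ 0.801000
step 6 [6y] swap r/1=2254/52039: DF=(1 − 2254/52039·(0.963900+0.922300+0.894100+0.848000+0.801000))/(1+2254/52039) = 3873/5000 ≈ 0.774600
step 7 [7y] bond c/1=7/200: DF=(954143/1000000 − 7/200·(0.963900+0.922300+0.894100+0.848000+0.801000+0.774600))/(1+7/200) = 7459/10000 ≈ 0.745900
step 8 [8y] zero: DF = P = 453/625 ≈ 0.724800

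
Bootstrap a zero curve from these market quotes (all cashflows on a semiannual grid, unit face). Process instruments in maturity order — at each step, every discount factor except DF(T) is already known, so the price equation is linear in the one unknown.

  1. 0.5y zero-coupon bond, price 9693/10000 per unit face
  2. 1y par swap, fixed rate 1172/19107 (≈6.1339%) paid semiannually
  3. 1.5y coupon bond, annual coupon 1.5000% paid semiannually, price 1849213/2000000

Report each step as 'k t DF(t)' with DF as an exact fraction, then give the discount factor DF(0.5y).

step 1 [0.5y] zero: DF = P = 9693/10000 ≈ 0.969300
step 2 [1y] swap r/2=586/19107: DF=(1 − 586/19107·(0.969300))/(1+586/19107) = 4707/5000 ≈ 0.941400
step 3 [1.5y] bond c/2=3/400: DF=(1849213/2000000 − 3/400·(0.969300+0.941400))/(1+3/400) = 1807/2000 ≈ 0.903500

1 1/2 9693/10000
2 1 4707/5000
3 3/2 1807/2000
DF(0.5y) = 9693/10000 ≈ 0.969300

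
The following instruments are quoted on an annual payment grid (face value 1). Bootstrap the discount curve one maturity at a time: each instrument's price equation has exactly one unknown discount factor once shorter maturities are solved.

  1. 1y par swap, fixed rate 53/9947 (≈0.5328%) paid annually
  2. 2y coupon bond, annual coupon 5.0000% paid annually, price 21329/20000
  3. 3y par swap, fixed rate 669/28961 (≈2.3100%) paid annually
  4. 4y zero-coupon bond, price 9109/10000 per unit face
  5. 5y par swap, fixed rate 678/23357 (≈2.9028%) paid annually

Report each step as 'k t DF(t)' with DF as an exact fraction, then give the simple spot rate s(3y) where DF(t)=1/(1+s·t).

1 1 9947/10000
2 2 9683/10000
3 3 9331/10000
4 4 9109/10000
5 5 2161/2500
s(3y) = (1/(9331/10000) − 1)/(3) = 223/9331 ≈ 2.3899%

step 1 [1y] swap r/1=53/9947: DF=(1 − 53/9947·(0))/(1+53/9947) = 9947/10000 ≈ 0.994700
step 2 [2y] bond c/1=1/20: DF=(21329/20000 − 1/20·(0.994700))/(1+1/20) = 9683/10000 ≈ 0.968300
step 3 [3y] swap r/1=669/28961: DF=(1 − 669/28961·(0.994700+0.968300))/(1+669/28961) = 9331/10000 ≈ 0.933100
step 4 [4y] zero: DF = P = 9109/10000 ≈ 0.910900
step 5 [5y] swap r/1=678/23357: DF=(1 − 678/23357·(0.994700+0.968300+0.933100+0.910900))/(1+678/23357) = 2161/2500 ≈ 0.864400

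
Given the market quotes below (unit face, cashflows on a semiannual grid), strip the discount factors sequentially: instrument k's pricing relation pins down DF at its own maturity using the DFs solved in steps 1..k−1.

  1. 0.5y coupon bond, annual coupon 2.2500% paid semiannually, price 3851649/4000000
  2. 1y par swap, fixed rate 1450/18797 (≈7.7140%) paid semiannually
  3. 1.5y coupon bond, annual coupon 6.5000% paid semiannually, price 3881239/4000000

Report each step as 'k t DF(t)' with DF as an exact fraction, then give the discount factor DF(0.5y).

1 1/2 4761/5000
2 1 371/400
3 3/2 4403/5000
DF(0.5y) = 4761/5000 ≈ 0.952200

step 1 [0.5y] bond c/2=9/800: DF=(3851649/4000000 − 9/800·(0))/(1+9/800) = 4761/5000 ≈ 0.952200
step 2 [1y] swap r/2=725/18797: DF=(1 − 725/18797·(0.952200))/(1+725/18797) = 371/400 ≈ 0.927500
step 3 [1.5y] bond c/2=13/400: DF=(3881239/4000000 − 13/400·(0.952200+0.927500))/(1+13/400) = 4403/5000 ≈ 0.880600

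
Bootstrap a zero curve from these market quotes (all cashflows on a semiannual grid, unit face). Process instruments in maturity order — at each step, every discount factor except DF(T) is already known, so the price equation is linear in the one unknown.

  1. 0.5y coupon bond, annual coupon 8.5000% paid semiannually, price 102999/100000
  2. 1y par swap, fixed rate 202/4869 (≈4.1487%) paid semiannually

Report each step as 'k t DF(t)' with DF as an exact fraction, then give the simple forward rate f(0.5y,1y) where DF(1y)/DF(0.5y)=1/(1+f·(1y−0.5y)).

step 1 [0.5y] bond c/2=17/400: DF=(102999/100000 − 17/400·(0))/(1+17/400) = 247/250 ≈ 0.988000
step 2 [1y] swap r/2=101/4869: DF=(1 − 101/4869·(0.988000))/(1+101/4869) = 2399/2500 ≈ 0.959600

1 1/2 247/250
2 1 2399/2500
f(0.5y,1y) = ((247/250)/(2399/2500) − 1)/(1/2) = 142/2399 ≈ 5.9191%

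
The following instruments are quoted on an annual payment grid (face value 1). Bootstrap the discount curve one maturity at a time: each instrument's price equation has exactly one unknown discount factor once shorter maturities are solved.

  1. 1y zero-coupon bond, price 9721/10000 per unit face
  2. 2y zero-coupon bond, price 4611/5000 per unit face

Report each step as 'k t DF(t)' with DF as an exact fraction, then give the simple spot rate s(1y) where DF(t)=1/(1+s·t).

1 1 9721/10000
2 2 4611/5000
s(1y) = (1/(9721/10000) − 1)/(1) = 279/9721 ≈ 2.8701%

step 1 [1y] zero: DF = P = 9721/10000 ≈ 0.972100
step 2 [2y] zero: DF = P = 4611/5000 ≈ 0.922200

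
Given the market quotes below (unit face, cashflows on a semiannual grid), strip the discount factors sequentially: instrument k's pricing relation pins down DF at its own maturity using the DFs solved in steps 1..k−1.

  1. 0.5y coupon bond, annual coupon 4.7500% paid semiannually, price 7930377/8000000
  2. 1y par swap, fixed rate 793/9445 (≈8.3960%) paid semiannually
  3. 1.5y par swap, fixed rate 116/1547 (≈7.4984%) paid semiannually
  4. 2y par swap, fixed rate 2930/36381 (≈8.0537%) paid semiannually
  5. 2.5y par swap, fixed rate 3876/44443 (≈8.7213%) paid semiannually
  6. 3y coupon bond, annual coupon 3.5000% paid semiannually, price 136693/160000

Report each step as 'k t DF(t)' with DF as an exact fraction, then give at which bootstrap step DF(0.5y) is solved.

1 1/2 9683/10000
2 1 9207/10000
3 3/2 2239/2500
4 2 1707/2000
5 5/2 4031/5000
6 3 477/625
DF(0.5y) is solved at step 1

step 1 [0.5y] bond c/2=19/800: DF=(7930377/8000000 − 19/800·(0))/(1+19/800) = 9683/10000 ≈ 0.968300
step 2 [1y] swap r/2=793/18890: DF=(1 − 793/18890·(0.968300))/(1+793/18890) = 9207/10000 ≈ 0.920700
step 3 [1.5y] swap r/2=58/1547: DF=(1 − 58/1547·(0.968300+0.920700))/(1+58/1547) = 2239/2500 ≈ 0.895600
step 4 [2y] swap r/2=1465/36381: DF=(1 − 1465/36381·(0.968300+0.920700+0.895600))/(1+1465/36381) = 1707/2000 ≈ 0.853500
step 5 [2.5y] swap r/2=1938/44443: DF=(1 − 1938/44443·(0.968300+0.920700+0.895600+0.853500))/(1+1938/44443) = 4031/5000 ≈ 0.806200
step 6 [3y] bond c/2=7/400: DF=(136693/160000 − 7/400·(0.968300+0.920700+0.895600+0.853500+0.806200))/(1+7/400) = 477/625 ≈ 0.763200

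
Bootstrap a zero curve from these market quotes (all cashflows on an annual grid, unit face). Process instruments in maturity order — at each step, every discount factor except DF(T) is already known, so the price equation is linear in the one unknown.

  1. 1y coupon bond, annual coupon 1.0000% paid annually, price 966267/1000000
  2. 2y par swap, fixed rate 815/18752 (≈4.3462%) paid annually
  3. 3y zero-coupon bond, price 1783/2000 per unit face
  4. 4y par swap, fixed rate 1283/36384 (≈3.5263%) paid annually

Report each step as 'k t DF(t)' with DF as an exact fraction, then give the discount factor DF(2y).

step 1 [1y] bond c/1=1/100: DF=(966267/1000000 − 1/100·(0))/(1+1/100) = 9567/10000 ≈ 0.956700
step 2 [2y] swap r/1=815/18752: DF=(1 − 815/18752·(0.956700))/(1+815/18752) = 1837/2000 ≈ 0.918500
step 3 [3y] zero: DF = P = 1783/2000 ≈ 0.891500
step 4 [4y] swap r/1=1283/36384: DF=(1 − 1283/36384·(0.956700+0.918500+0.891500))/(1+1283/36384) = 8717/10000 ≈ 0.871700

1 1 9567/10000
2 2 1837/2000
3 3 1783/2000
4 4 8717/10000
DF(2y) = 1837/2000 ≈ 0.918500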